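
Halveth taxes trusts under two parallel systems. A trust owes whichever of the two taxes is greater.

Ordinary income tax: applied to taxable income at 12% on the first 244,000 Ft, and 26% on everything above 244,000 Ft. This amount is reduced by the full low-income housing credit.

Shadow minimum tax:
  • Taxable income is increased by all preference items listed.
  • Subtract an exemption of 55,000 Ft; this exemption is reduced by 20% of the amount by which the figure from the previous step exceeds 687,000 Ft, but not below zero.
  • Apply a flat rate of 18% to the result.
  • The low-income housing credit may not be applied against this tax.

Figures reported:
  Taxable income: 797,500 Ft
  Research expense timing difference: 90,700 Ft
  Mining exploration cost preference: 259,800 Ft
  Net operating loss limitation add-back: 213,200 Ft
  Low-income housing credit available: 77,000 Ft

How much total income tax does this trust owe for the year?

Ordinary income tax:
  244,000 Ft × 12% = 29,280 Ft
  553,500 Ft × 26% = 143,910 Ft
  → 173,190 Ft
  Less low-income housing credit 77,000 Ft → 96,190 Ft

Shadow minimum tax:
  Adjusted income: 797,500 Ft + 90,700 Ft + 259,800 Ft + 213,200 Ft = 1,361,200 Ft
  Exemption: 20% × (1,361,200 Ft − 687,000 Ft) = 134,840 Ft ≥ 55,000 Ft, so the exemption is fully phased out
  Base: 1,361,200 Ft − 0 Ft = 1,361,200 Ft
  1,361,200 Ft × 18% = 245,016 Ft

245,016 Ft > 96,190 Ft, so the shadow minimum tax is the binding amount.

245,016 Ft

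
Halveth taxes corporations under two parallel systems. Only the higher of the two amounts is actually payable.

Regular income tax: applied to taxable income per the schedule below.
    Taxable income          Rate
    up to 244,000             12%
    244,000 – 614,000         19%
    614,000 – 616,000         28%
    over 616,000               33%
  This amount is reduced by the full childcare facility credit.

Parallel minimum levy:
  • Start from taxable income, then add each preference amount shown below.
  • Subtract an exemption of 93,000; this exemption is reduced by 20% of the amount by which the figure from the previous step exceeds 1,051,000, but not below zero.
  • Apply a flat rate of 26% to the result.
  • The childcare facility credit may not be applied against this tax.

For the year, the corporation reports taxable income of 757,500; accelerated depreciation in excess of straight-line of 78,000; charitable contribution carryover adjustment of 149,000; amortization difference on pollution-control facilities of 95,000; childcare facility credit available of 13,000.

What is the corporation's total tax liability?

Parallel minimum levy:
  Adjusted income: 757,500 + 78,000 + 149,000 + 95,000 = 1,079,500
  Exemption: 93,000 − 20% × (1,079,500 − 1,051,000) = 93,000 − 5,700 = 87,300
  Base: 1,079,500 − 87,300 = 992,200
  992,200 × 26% = 257,972

Regular income tax:
  244,000 × 12% = 29,280
  370,000 × 19% = 70,300
  2,000 × 28% = 560
  141,500 × 33% = 46,695
  → 146,835
  Less childcare facility credit 13,000 → 133,835

257,972 > 133,835, so the parallel minimum levy is the binding amount.

257,972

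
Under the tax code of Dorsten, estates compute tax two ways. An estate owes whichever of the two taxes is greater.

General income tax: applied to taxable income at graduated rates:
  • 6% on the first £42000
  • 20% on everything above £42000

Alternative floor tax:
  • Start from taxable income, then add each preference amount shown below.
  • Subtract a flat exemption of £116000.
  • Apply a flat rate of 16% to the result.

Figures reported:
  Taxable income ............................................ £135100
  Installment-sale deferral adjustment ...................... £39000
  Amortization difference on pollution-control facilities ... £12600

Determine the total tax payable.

£21140

General income tax:
  £42000 × 6% = £2520
  £93100 × 20% = £18620
  → £21140

Alternative floor tax:
  Adjusted income: £135100 + £39000 + £12600 = £186700
  Less exemption £116000 → base £70700
  £70700 × 16% = £11312

£21140 > £11312, so the general income tax governs.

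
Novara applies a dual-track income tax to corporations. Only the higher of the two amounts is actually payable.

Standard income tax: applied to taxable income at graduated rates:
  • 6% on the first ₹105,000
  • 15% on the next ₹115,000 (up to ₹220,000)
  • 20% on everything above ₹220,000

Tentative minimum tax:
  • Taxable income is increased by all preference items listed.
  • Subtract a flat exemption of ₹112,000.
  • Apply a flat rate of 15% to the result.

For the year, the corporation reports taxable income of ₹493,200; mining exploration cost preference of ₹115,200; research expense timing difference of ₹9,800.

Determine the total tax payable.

₹78,190

Tentative minimum tax:
  Adjusted income: ₹493,200 + ₹115,200 + ₹9,800 = ₹618,200
  Less exemption ₹112,000 → base ₹506,200
  ₹506,200 × 15% = ₹75,930

Standard income tax:
  ₹105,000 × 6% = ₹6,300
  ₹115,000 × 15% = ₹17,250
  ₹273,200 × 20% = ₹54,640
  → ₹78,190

₹78,190 > ₹75,930, so the standard income tax governs.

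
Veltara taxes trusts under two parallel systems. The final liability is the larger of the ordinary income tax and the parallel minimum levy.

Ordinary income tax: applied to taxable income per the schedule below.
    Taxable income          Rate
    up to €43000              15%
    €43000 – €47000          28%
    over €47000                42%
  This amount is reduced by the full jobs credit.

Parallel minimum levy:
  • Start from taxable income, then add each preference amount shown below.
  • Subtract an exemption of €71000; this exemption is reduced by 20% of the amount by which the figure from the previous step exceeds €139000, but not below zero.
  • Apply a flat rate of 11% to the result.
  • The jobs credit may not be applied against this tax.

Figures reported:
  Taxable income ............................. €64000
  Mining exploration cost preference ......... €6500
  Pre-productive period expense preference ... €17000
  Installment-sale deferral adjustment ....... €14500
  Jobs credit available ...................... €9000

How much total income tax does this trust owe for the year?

Ordinary income tax:
  €43000 × 15% = €6450
  €4000 × 28% = €1120
  €17000 × 42% = €7140
  → €14710
  Less jobs credit €9000 → €5710

Parallel minimum levy:
  Adjusted income: €64000 + €6500 + €17000 + €14500 = €102000
  Exemption: €102000 ≤ €139000, so full €71000 applies
  Base: €102000 − €71000 = €31000
  €31000 × 11% = €3410

€5710 > €3410, so the ordinary income tax governs.

€5710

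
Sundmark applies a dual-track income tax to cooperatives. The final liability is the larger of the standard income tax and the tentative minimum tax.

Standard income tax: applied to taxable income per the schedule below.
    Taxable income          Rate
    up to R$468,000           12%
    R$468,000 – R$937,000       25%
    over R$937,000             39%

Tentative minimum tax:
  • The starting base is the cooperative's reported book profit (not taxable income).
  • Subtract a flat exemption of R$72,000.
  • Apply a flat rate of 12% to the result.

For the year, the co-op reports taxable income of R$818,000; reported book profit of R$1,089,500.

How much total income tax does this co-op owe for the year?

R$143,660

Standard income tax:
  R$468,000 × 12% = R$56,160
  R$350,000 × 25% = R$87,500
  → R$143,660

Tentative minimum tax:
  Base (reported book profit): R$1,089,500
  Less exemption R$72,000 → base R$1,017,500
  R$1,017,500 × 12% = R$122,100

R$143,660 > R$122,100, so the standard income tax governs.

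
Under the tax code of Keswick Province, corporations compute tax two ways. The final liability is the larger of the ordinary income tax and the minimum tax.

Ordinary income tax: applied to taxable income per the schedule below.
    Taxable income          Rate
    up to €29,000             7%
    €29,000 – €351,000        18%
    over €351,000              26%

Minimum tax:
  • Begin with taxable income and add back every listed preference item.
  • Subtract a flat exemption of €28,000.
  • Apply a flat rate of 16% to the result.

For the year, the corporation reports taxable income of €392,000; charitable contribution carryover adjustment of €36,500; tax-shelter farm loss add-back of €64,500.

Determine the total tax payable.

Minimum tax:
  Adjusted income: €392,000 + €36,500 + €64,500 = €493,000
  Less exemption €28,000 → base €465,000
  €465,000 × 16% = €74,400

Ordinary income tax:
  €29,000 × 7% = €2,030
  €322,000 × 18% = €57,960
  €41,000 × 26% = €10,660
  → €70,650

€74,400 > €70,650, so the minimum tax is the binding amount.

€74,400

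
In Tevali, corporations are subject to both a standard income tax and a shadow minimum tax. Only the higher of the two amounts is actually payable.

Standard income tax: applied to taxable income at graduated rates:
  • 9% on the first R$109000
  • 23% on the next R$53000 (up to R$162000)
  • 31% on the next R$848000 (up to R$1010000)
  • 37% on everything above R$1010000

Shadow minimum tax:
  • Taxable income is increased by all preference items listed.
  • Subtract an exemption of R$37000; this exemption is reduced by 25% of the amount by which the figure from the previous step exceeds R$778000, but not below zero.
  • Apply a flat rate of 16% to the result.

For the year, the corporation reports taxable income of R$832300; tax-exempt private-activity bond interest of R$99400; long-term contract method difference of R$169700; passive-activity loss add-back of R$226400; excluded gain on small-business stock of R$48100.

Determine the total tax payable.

R$229793

Shadow minimum tax:
  Adjusted income: R$832300 + R$99400 + R$169700 + R$226400 + R$48100 = R$1375900
  Exemption: 25% × (R$1375900 − R$778000) = R$149475 ≥ R$37000, so the exemption is fully phased out
  Base: R$1375900 − R$0 = R$1375900
  R$1375900 × 16% = R$220144

Standard income tax:
  R$109000 × 9% = R$9810
  R$53000 × 23% = R$12190
  R$670300 × 31% = R$207793
  → R$229793

R$229793 > R$220144, so the standard income tax governs.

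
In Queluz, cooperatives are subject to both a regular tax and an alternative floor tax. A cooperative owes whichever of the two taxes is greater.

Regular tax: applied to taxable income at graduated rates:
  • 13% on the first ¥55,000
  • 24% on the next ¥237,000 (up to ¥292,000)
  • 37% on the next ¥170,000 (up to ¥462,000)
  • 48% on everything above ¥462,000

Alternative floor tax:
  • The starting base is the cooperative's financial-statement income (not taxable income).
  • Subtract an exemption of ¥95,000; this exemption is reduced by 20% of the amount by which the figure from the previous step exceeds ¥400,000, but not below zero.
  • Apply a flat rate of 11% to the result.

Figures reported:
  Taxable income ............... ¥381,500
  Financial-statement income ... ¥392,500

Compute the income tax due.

Alternative floor tax:
  Base (financial-statement income): ¥392,500
  Exemption: ¥392,500 ≤ ¥400,000, so full ¥95,000 applies
  Base: ¥392,500 − ¥95,000 = ¥297,500
  ¥297,500 × 11% = ¥32,725

Regular tax:
  ¥55,000 × 13% = ¥7,150
  ¥237,000 × 24% = ¥56,880
  ¥89,500 × 37% = ¥33,115
  → ¥97,145

¥97,145 > ¥32,725, so the regular tax governs.

¥97,145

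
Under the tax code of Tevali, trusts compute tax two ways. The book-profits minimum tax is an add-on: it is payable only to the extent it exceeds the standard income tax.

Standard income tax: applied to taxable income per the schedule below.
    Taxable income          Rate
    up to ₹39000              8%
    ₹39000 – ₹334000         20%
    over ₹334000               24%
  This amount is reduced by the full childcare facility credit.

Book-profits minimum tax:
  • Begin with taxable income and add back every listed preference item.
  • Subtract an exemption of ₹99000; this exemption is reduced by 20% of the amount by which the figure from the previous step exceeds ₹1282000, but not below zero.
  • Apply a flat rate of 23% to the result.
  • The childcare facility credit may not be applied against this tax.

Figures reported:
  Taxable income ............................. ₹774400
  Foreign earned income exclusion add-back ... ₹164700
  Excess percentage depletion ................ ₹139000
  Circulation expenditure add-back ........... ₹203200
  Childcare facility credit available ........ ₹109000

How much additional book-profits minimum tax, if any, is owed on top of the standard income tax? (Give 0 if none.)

₹213113

Standard income tax:
  ₹39000 × 8% = ₹3120
  ₹295000 × 20% = ₹59000
  ₹440400 × 24% = ₹105696
  → ₹167816
  Less childcare facility credit ₹109000 → ₹58816

Book-profits minimum tax:
  Adjusted income: ₹774400 + ₹164700 + ₹139000 + ₹203200 = ₹1281300
  Exemption: ₹1281300 ≤ ₹1282000, so full ₹99000 applies
  Base: ₹1281300 − ₹99000 = ₹1182300
  ₹1182300 × 23% = ₹271929

Excess of book-profits minimum tax over standard income tax: ₹271929 − ₹58816 = ₹213113.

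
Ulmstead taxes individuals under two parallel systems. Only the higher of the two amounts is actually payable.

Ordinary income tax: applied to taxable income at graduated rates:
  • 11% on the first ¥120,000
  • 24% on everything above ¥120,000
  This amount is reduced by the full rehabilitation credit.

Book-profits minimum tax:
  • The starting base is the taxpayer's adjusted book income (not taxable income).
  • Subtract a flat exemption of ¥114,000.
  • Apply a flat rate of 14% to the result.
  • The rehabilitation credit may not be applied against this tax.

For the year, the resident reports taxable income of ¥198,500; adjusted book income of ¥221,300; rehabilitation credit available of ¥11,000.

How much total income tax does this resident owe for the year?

¥21,040

Ordinary income tax:
  ¥120,000 × 11% = ¥13,200
  ¥78,500 × 24% = ¥18,840
  → ¥32,040
  Less rehabilitation credit ¥11,000 → ¥21,040

Book-profits minimum tax:
  Base (adjusted book income): ¥221,300
  Less exemption ¥114,000 → base ¥107,300
  ¥107,300 × 14% = ¥15,022

¥21,040 > ¥15,022, so the ordinary income tax governs.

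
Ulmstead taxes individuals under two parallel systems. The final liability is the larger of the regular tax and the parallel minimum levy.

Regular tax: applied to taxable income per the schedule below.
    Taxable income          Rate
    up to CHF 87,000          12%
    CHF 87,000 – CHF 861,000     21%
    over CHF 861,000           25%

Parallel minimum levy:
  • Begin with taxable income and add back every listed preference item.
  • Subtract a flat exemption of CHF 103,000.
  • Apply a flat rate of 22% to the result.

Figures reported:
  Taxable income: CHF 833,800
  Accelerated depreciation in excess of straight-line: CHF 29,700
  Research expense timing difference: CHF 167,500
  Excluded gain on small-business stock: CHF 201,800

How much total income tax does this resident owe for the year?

Parallel minimum levy:
  Adjusted income: CHF 833,800 + CHF 29,700 + CHF 167,500 + CHF 201,800 = CHF 1,232,800
  Less exemption CHF 103,000 → base CHF 1,129,800
  CHF 1,129,800 × 22% = CHF 248,556

Regular tax:
  CHF 87,000 × 12% = CHF 10,440
  CHF 746,800 × 21% = CHF 156,828
  → CHF 167,268

CHF 248,556 > CHF 167,268, so the parallel minimum levy is the binding amount.

CHF 248,556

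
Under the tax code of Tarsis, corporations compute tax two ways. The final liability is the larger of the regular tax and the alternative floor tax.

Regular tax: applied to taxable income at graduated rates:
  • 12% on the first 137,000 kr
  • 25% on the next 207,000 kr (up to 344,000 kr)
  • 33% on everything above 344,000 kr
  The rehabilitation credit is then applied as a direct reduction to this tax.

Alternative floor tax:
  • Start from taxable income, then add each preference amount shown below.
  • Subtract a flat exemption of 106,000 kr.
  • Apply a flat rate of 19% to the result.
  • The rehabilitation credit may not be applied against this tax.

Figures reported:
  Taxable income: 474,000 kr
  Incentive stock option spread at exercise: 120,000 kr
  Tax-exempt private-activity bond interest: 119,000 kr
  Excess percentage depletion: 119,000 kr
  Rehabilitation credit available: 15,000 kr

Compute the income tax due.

137,940 kr

Alternative floor tax:
  Adjusted income: 474,000 kr + 120,000 kr + 119,000 kr + 119,000 kr = 832,000 kr
  Less exemption 106,000 kr → base 726,000 kr
  726,000 kr × 19% = 137,940 kr

Regular tax:
  137,000 kr × 12% = 16,440 kr
  207,000 kr × 25% = 51,750 kr
  130,000 kr × 33% = 42,900 kr
  → 111,090 kr
  Less rehabilitation credit 15,000 kr → 96,090 kr

137,940 kr > 96,090 kr, so the alternative floor tax is the binding amount.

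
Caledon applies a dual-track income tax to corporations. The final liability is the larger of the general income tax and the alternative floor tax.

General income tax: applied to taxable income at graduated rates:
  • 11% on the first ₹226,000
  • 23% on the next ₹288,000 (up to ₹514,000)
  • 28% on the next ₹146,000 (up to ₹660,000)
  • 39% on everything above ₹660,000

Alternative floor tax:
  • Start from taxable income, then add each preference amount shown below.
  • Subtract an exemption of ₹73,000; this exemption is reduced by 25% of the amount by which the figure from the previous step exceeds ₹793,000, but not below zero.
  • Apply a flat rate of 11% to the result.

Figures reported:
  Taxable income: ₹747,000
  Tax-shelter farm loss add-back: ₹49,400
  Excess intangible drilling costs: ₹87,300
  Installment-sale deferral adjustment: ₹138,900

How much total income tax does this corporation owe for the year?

₹165,910

General income tax:
  ₹226,000 × 11% = ₹24,860
  ₹288,000 × 23% = ₹66,240
  ₹146,000 × 28% = ₹40,880
  ₹87,000 × 39% = ₹33,930
  → ₹165,910

Alternative floor tax:
  Adjusted income: ₹747,000 + ₹49,400 + ₹87,300 + ₹138,900 = ₹1,022,600
  Exemption: ₹73,000 − 25% × (₹1,022,600 − ₹793,000) = ₹73,000 − ₹57,400 = ₹15,600
  Base: ₹1,022,600 − ₹15,600 = ₹1,007,000
  ₹1,007,000 × 11% = ₹110,770

₹165,910 > ₹110,770, so the general income tax governs.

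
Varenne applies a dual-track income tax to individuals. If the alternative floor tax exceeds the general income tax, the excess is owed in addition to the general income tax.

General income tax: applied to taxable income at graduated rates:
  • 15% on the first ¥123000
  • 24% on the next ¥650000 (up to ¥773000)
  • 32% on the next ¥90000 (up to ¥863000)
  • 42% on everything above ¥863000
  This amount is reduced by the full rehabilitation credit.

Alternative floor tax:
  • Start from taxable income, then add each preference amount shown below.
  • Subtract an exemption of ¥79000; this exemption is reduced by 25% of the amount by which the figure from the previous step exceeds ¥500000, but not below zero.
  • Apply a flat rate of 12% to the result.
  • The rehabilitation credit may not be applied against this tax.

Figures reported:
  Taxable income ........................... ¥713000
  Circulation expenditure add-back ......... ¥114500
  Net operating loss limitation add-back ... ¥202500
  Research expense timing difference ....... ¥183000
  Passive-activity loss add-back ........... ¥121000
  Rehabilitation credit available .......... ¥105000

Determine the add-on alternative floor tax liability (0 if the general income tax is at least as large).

Alternative floor tax:
  Adjusted income: ¥713000 + ¥114500 + ¥202500 + ¥183000 + ¥121000 = ¥1334000
  Exemption: 25% × (¥1334000 − ¥500000) = ¥208500 ≥ ¥79000, so the exemption is fully phased out
  Base: ¥1334000 − ¥0 = ¥1334000
  ¥1334000 × 12% = ¥160080

General income tax:
  ¥123000 × 15% = ¥18450
  ¥590000 × 24% = ¥141600
  → ¥160050
  Less rehabilitation credit ¥105000 → ¥55050

Excess of alternative floor tax over general income tax: ¥160080 − ¥55050 = ¥105030.

¥105030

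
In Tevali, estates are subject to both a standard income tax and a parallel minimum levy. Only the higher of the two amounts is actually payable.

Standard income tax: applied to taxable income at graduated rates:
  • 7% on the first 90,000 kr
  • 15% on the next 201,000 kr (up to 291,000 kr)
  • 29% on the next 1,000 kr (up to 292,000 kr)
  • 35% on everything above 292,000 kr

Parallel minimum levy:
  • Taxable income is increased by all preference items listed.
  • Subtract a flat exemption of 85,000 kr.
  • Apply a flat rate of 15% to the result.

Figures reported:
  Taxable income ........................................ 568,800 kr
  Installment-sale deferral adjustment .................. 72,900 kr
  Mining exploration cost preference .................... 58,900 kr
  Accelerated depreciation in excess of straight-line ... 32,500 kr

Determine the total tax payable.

133,620 kr

Parallel minimum levy:
  Adjusted income: 568,800 kr + 72,900 kr + 58,900 kr + 32,500 kr = 733,100 kr
  Less exemption 85,000 kr → base 648,100 kr
  648,100 kr × 15% = 97,215 kr

Standard income tax:
  90,000 kr × 7% = 6,300 kr
  201,000 kr × 15% = 30,150 kr
  1,000 kr × 29% = 290 kr
  276,800 kr × 35% = 96,880 kr
  → 133,620 kr

133,620 kr > 97,215 kr, so the standard income tax governs.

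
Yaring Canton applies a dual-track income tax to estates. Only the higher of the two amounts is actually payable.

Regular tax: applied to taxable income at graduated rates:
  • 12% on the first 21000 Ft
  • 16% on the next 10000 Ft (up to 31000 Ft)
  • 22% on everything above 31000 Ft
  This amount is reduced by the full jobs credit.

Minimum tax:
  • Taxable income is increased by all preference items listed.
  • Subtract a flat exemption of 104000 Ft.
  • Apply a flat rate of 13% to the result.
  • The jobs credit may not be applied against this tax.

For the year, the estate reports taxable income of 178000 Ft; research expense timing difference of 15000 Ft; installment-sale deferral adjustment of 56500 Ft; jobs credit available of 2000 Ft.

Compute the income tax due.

Minimum tax:
  Adjusted income: 178000 Ft + 15000 Ft + 56500 Ft = 249500 Ft
  Less exemption 104000 Ft → base 145500 Ft
  145500 Ft × 13% = 18915 Ft

Regular tax:
  21000 Ft × 12% = 2520 Ft
  10000 Ft × 16% = 1600 Ft
  147000 Ft × 22% = 32340 Ft
  → 36460 Ft
  Less jobs credit 2000 Ft → 34460 Ft

34460 Ft > 18915 Ft, so the regular tax governs.

34460 Ft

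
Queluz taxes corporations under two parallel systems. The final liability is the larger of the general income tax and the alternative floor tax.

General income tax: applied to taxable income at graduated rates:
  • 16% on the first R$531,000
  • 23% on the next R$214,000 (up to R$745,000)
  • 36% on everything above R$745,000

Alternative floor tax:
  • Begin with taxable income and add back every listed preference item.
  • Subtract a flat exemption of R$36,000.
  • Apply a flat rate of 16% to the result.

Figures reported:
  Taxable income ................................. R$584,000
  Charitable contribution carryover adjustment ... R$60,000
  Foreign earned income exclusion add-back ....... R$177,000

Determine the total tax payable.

R$125,600

Alternative floor tax:
  Adjusted income: R$584,000 + R$60,000 + R$177,000 = R$821,000
  Less exemption R$36,000 → base R$785,000
  R$785,000 × 16% = R$125,600

General income tax:
  R$531,000 × 16% = R$84,960
  R$53,000 × 23% = R$12,190
  → R$97,150

R$125,600 > R$97,150, so the alternative floor tax is the binding amount.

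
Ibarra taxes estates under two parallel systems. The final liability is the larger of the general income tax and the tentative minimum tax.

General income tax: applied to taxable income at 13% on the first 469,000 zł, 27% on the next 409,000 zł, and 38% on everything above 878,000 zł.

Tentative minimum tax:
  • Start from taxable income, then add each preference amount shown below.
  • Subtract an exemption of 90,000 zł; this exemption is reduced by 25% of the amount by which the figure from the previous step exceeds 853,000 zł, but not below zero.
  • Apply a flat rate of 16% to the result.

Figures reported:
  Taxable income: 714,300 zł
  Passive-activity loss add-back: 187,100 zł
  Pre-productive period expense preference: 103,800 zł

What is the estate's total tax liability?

General income tax:
  469,000 zł × 13% = 60,970 zł
  245,300 zł × 27% = 66,231 zł
  → 127,201 zł

Tentative minimum tax:
  Adjusted income: 714,300 zł + 187,100 zł + 103,800 zł = 1,005,200 zł
  Exemption: 90,000 zł − 25% × (1,005,200 zł − 853,000 zł) = 90,000 zł − 38,050 zł = 51,950 zł
  Base: 1,005,200 zł − 51,950 zł = 953,250 zł
  953,250 zł × 16% = 152,520 zł

152,520 zł > 127,201 zł, so the tentative minimum tax is the binding amount.

152,520 zł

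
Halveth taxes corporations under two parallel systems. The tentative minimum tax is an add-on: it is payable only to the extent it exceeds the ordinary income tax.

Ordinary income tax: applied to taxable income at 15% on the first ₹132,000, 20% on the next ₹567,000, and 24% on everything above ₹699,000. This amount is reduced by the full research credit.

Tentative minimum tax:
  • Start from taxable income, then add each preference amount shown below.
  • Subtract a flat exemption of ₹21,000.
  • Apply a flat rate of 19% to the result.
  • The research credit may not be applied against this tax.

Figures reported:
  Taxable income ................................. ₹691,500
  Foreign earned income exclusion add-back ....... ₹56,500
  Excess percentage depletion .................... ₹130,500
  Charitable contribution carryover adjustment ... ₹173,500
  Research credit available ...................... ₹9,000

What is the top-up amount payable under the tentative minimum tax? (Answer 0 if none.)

Ordinary income tax:
  ₹132,000 × 15% = ₹19,800
  ₹559,500 × 20% = ₹111,900
  → ₹131,700
  Less research credit ₹9,000 → ₹122,700

Tentative minimum tax:
  Adjusted income: ₹691,500 + ₹56,500 + ₹130,500 + ₹173,500 = ₹1,052,000
  Less exemption ₹21,000 → base ₹1,031,000
  ₹1,031,000 × 19% = ₹195,890

Excess of tentative minimum tax over ordinary income tax: ₹195,890 − ₹122,700 = ₹73,190.

₹73,190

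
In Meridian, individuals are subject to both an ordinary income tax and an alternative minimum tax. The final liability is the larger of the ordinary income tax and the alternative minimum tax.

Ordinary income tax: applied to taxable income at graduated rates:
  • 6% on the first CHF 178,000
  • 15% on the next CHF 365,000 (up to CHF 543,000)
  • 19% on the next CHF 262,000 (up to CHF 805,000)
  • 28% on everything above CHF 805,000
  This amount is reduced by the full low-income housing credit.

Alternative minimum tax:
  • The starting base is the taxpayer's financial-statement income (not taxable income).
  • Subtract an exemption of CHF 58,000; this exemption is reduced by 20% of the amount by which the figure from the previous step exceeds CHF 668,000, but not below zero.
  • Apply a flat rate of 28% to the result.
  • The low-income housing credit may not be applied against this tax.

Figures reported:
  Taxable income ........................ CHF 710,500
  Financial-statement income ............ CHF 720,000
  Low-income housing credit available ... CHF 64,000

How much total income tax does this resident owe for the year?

Ordinary income tax:
  CHF 178,000 × 6% = CHF 10,680
  CHF 365,000 × 15% = CHF 54,750
  CHF 167,500 × 19% = CHF 31,825
  → CHF 97,255
  Less low-income housing credit CHF 64,000 → CHF 33,255

Alternative minimum tax:
  Base (financial-statement income): CHF 720,000
  Exemption: CHF 58,000 − 20% × (CHF 720,000 − CHF 668,000) = CHF 58,000 − CHF 10,400 = CHF 47,600
  Base: CHF 720,000 − CHF 47,600 = CHF 672,400
  CHF 672,400 × 28% = CHF 188,272

CHF 188,272 > CHF 33,255, so the alternative minimum tax is the binding amount.

CHF 188,272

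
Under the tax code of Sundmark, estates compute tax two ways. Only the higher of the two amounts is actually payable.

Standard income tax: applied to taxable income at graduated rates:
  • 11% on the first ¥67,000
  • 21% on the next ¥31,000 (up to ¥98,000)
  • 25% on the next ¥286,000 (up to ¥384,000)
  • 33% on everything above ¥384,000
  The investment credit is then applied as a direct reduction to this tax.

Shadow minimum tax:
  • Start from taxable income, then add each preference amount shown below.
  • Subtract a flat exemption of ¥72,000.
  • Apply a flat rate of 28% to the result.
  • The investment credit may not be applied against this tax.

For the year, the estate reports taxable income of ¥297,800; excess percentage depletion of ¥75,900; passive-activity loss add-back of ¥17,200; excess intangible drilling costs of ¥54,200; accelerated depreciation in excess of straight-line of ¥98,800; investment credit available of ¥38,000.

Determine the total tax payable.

¥132,132

Shadow minimum tax:
  Adjusted income: ¥297,800 + ¥75,900 + ¥17,200 + ¥54,200 + ¥98,800 = ¥543,900
  Less exemption ¥72,000 → base ¥471,900
  ¥471,900 × 28% = ¥132,132

Standard income tax:
  ¥67,000 × 11% = ¥7,370
  ¥31,000 × 21% = ¥6,510
  ¥199,800 × 25% = ¥49,950
  → ¥63,830
  Less investment credit ¥38,000 → ¥25,830

¥132,132 > ¥25,830, so the shadow minimum tax is the binding amount.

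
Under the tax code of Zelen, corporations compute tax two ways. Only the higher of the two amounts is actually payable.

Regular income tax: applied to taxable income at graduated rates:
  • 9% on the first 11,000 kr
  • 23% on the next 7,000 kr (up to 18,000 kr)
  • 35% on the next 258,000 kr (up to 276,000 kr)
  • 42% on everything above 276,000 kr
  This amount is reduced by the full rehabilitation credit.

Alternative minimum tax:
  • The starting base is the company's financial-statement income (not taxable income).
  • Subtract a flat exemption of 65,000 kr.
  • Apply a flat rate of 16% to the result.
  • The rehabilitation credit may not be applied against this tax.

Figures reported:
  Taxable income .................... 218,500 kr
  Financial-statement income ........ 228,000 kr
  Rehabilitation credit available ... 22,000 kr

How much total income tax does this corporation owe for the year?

Regular income tax:
  11,000 kr × 9% = 990 kr
  7,000 kr × 23% = 1,610 kr
  200,500 kr × 35% = 70,175 kr
  → 72,775 kr
  Less rehabilitation credit 22,000 kr → 50,775 kr

Alternative minimum tax:
  Base (financial-statement income): 228,000 kr
  Less exemption 65,000 kr → base 163,000 kr
  163,000 kr × 16% = 26,080 kr

50,775 kr > 26,080 kr, so the regular income tax governs.

50,775 kr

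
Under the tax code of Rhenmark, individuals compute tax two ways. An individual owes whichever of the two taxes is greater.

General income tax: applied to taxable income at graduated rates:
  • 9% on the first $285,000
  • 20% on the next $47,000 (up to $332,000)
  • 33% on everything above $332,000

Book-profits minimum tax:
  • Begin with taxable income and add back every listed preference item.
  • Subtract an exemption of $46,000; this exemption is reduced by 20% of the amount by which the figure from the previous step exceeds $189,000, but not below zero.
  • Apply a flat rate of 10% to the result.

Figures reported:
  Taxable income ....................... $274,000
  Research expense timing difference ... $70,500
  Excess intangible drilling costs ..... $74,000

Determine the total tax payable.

$41,840

General income tax:
  $274,000 × 9% = $24,660

Book-profits minimum tax:
  Adjusted income: $274,000 + $70,500 + $74,000 = $418,500
  Exemption: $46,000 − 20% × ($418,500 − $189,000) = $46,000 − $45,900 = $100
  Base: $418,500 − $100 = $418,400
  $418,400 × 10% = $41,840

$41,840 > $24,660, so the book-profits minimum tax is the binding amount.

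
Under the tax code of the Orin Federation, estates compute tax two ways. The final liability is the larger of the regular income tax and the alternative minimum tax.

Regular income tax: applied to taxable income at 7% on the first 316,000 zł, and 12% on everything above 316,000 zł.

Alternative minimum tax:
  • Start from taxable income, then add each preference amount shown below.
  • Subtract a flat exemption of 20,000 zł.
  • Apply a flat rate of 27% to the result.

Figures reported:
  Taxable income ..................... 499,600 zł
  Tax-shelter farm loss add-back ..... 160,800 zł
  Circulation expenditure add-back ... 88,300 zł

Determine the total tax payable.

196,749 zł

Alternative minimum tax:
  Adjusted income: 499,600 zł + 160,800 zł + 88,300 zł = 748,700 zł
  Less exemption 20,000 zł → base 728,700 zł
  728,700 zł × 27% = 196,749 zł

Regular income tax:
  316,000 zł × 7% = 22,120 zł
  183,600 zł × 12% = 22,032 zł
  → 44,152 zł

196,749 zł > 44,152 zł, so the alternative minimum tax is the binding amount.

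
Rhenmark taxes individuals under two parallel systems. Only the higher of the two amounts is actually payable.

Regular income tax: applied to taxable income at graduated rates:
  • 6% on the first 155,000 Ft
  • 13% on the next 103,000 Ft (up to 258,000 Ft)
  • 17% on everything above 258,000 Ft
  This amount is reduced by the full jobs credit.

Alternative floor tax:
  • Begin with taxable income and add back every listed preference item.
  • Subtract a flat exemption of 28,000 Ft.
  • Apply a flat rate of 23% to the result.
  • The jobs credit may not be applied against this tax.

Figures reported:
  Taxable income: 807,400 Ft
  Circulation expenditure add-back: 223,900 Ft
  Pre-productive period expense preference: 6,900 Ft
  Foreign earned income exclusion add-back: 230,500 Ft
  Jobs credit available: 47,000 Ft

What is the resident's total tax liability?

Alternative floor tax:
  Adjusted income: 807,400 Ft + 223,900 Ft + 6,900 Ft + 230,500 Ft = 1,268,700 Ft
  Less exemption 28,000 Ft → base 1,240,700 Ft
  1,240,700 Ft × 23% = 285,361 Ft

Regular income tax:
  155,000 Ft × 6% = 9,300 Ft
  103,000 Ft × 13% = 13,390 Ft
  549,400 Ft × 17% = 93,398 Ft
  → 116,088 Ft
  Less jobs credit 47,000 Ft → 69,088 Ft

285,361 Ft > 69,088 Ft, so the alternative floor tax is the binding amount.

285,361 Ft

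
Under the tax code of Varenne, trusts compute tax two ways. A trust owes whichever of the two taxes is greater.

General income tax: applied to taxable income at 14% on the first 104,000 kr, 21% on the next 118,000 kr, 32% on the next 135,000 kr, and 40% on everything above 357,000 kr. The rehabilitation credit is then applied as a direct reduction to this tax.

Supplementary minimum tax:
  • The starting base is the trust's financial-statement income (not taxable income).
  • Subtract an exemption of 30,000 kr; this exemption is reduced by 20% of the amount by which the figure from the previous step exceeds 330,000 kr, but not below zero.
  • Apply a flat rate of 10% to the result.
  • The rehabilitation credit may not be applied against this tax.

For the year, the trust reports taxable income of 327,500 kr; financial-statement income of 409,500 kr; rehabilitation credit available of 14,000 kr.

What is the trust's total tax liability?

59,100 kr

General income tax:
  104,000 kr × 14% = 14,560 kr
  118,000 kr × 21% = 24,780 kr
  105,500 kr × 32% = 33,760 kr
  → 73,100 kr
  Less rehabilitation credit 14,000 kr → 59,100 kr

Supplementary minimum tax:
  Base (financial-statement income): 409,500 kr
  Exemption: 30,000 kr − 20% × (409,500 kr − 330,000 kr) = 30,000 kr − 15,900 kr = 14,100 kr
  Base: 409,500 kr − 14,100 kr = 395,400 kr
  395,400 kr × 10% = 39,540 kr

59,100 kr > 39,540 kr, so the general income tax governs.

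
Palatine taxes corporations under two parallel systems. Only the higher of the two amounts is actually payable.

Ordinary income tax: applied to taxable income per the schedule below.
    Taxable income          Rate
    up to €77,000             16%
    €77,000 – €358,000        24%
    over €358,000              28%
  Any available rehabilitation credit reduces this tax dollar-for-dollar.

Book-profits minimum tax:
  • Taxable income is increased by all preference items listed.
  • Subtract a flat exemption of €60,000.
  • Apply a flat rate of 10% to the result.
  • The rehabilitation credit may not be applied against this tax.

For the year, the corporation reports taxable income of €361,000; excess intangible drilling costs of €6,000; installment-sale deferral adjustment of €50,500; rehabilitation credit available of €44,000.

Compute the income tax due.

€36,600

Book-profits minimum tax:
  Adjusted income: €361,000 + €6,000 + €50,500 = €417,500
  Less exemption €60,000 → base €357,500
  €357,500 × 10% = €35,750

Ordinary income tax:
  €77,000 × 16% = €12,320
  €281,000 × 24% = €67,440
  €3,000 × 28% = €840
  → €80,600
  Less rehabilitation credit €44,000 → €36,600

€36,600 > €35,750, so the ordinary income tax governs.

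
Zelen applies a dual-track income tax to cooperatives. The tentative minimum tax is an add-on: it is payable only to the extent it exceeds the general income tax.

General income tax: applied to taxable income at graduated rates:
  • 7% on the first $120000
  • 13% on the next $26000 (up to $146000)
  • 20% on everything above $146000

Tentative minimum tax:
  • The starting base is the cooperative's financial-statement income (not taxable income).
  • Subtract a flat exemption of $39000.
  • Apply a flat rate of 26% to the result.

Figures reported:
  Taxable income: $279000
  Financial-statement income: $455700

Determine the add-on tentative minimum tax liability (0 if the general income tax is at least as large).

$69962

Tentative minimum tax:
  Base (financial-statement income): $455700
  Less exemption $39000 → base $416700
  $416700 × 26% = $108342

General income tax:
  $120000 × 7% = $8400
  $26000 × 13% = $3380
  $133000 × 20% = $26600
  → $38380

Excess of tentative minimum tax over general income tax: $108342 − $38380 = $69962.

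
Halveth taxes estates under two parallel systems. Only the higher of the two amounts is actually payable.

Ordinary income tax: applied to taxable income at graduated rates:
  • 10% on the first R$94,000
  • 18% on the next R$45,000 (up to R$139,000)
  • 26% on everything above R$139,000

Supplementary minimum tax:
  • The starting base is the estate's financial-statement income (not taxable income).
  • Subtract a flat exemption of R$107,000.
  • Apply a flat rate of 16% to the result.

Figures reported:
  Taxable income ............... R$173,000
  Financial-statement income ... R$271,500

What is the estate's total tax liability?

Supplementary minimum tax:
  Base (financial-statement income): R$271,500
  Less exemption R$107,000 → base R$164,500
  R$164,500 × 16% = R$26,320

Ordinary income tax:
  R$94,000 × 10% = R$9,400
  R$45,000 × 18% = R$8,100
  R$34,000 × 26% = R$8,840
  → R$26,340

R$26,340 > R$26,320, so the ordinary income tax governs.

R$26,340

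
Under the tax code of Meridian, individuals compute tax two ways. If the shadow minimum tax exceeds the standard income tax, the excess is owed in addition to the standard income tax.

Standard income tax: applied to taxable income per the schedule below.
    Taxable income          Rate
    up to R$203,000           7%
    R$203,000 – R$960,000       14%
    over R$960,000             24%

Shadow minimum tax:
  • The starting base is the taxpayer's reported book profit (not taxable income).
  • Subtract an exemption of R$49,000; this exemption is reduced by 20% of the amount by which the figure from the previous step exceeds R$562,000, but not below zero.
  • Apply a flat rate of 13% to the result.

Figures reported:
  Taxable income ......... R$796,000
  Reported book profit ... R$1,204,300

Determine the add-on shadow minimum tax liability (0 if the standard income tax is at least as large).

R$59,329

Standard income tax:
  R$203,000 × 7% = R$14,210
  R$593,000 × 14% = R$83,020
  → R$97,230

Shadow minimum tax:
  Base (reported book profit): R$1,204,300
  Exemption: 20% × (R$1,204,300 − R$562,000) = R$128,460 ≥ R$49,000, so the exemption is fully phased out
  Base: R$1,204,300 − R$0 = R$1,204,300
  R$1,204,300 × 13% = R$156,559

Excess of shadow minimum tax over standard income tax: R$156,559 − R$97,230 = R$59,329.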